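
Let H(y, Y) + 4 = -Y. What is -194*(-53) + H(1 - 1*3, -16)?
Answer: 10294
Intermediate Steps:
H(y, Y) = -4 - Y
-194*(-53) + H(1 - 1*3, -16) = -194*(-53) + (-4 - 1*(-16)) = 10282 + (-4 + 16) = 10282 + 12 = 10294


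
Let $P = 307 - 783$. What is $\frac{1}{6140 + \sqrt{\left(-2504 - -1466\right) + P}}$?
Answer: $\frac{3070}{18850557} - \frac{i \sqrt{1514}}{37701114} \approx 0.00016286 - 1.0321 \cdot 10^{-6} i$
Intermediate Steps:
$P = -476$ ($P = 307 - 783 = -476$)
$\frac{1}{6140 + \sqrt{\left(-2504 - -1466\right) + P}} = \frac{1}{6140 + \sqrt{\left(-2504 - -1466\right) - 476}} = \frac{1}{6140 + \sqrt{\left(-2504 + 1466\right) - 476}} = \frac{1}{6140 + \sqrt{-1038 - 476}} = \frac{1}{6140 + \sqrt{-1514}} = \frac{1}{6140 + i \sqrt{1514}}$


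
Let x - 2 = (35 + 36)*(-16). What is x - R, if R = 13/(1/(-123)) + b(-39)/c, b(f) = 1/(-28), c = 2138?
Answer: 27836761/59864 ≈ 465.00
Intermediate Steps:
b(f) = -1/28
x = -1134 (x = 2 + (35 + 36)*(-16) = 2 + 71*(-16) = 2 - 1136 = -1134)
R = -95722537/59864 (R = 13/(1/(-123)) - 1/28/2138 = 13/(-1/123) - 1/28*1/2138 = 13*(-123) - 1/59864 = -1599 - 1/59864 = -95722537/59864 ≈ -1599.0)
x - R = -1134 - 1*(-95722537/59864) = -1134 + 95722537/59864 = 27836761/59864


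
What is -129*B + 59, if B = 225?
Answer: -28966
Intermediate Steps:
-129*B + 59 = -129*225 + 59 = -29025 + 59 = -28966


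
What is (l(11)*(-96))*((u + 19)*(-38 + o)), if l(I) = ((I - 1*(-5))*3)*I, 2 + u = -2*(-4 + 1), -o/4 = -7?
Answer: 11658240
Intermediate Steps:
o = 28 (o = -4*(-7) = 28)
u = 4 (u = -2 - 2*(-4 + 1) = -2 - 2*(-3) = -2 + 6 = 4)
l(I) = I*(15 + 3*I) (l(I) = ((I + 5)*3)*I = ((5 + I)*3)*I = (15 + 3*I)*I = I*(15 + 3*I))
(l(11)*(-96))*((u + 19)*(-38 + o)) = ((3*11*(5 + 11))*(-96))*((4 + 19)*(-38 + 28)) = ((3*11*16)*(-96))*(23*(-10)) = (528*(-96))*(-230) = -50688*(-230) = 11658240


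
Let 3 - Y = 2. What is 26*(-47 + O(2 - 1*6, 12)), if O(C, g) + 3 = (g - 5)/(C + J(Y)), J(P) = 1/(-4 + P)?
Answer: -1342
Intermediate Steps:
Y = 1 (Y = 3 - 1*2 = 3 - 2 = 1)
O(C, g) = -3 + (-5 + g)/(-⅓ + C) (O(C, g) = -3 + (g - 5)/(C + 1/(-4 + 1)) = -3 + (-5 + g)/(C + 1/(-3)) = -3 + (-5 + g)/(C - ⅓) = -3 + (-5 + g)/(-⅓ + C))
26*(-47 + O(2 - 1*6, 12)) = 26*(-47 + 3*(-4 + 12 - 3*(2 - 1*6))/(-1 + 3*(2 - 1*6))) = 26*(-47 + 3*(-4 + 12 - 3*(2 - 6))/(-1 + 3*(2 - 6))) = 26*(-47 + 3*(-4 + 12 - 3*(-4))/(-1 + 3*(-4))) = 26*(-47 + 3*(-4 + 12 + 12)/(-1 - 12)) = 26*(-47 + 3*20/(-13)) = 26*(-47 + 3*(-1/13)*20) = 26*(-47 - 60/13) = 26*(-671/13) = -1342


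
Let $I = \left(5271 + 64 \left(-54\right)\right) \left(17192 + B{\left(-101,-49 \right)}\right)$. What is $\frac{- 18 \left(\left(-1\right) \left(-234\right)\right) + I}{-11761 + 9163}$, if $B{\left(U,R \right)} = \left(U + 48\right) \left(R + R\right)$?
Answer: $- \frac{6771063}{433} \approx -15638.0$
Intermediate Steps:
$B{\left(U,R \right)} = 2 R \left(48 + U\right)$ ($B{\left(U,R \right)} = \left(48 + U\right) 2 R = 2 R \left(48 + U\right)$)
$I = 40630590$ ($I = \left(5271 + 64 \left(-54\right)\right) \left(17192 + 2 \left(-49\right) \left(48 - 101\right)\right) = \left(5271 - 3456\right) \left(17192 + 2 \left(-49\right) \left(-53\right)\right) = 1815 \left(17192 + 5194\right) = 1815 \cdot 22386 = 40630590$)
$\frac{- 18 \left(\left(-1\right) \left(-234\right)\right) + I}{-11761 + 9163} = \frac{- 18 \left(\left(-1\right) \left(-234\right)\right) + 40630590}{-11761 + 9163} = \frac{\left(-18\right) 234 + 40630590}{-2598} = \left(-4212 + 40630590\right) \left(- \frac{1}{2598}\right) = 40626378 \left(- \frac{1}{2598}\right) = - \frac{6771063}{433}$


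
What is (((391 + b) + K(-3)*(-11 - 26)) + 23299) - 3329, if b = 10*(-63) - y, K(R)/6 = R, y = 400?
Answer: 19997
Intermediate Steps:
K(R) = 6*R
b = -1030 (b = 10*(-63) - 1*400 = -630 - 400 = -1030)
(((391 + b) + K(-3)*(-11 - 26)) + 23299) - 3329 = (((391 - 1030) + (6*(-3))*(-11 - 26)) + 23299) - 3329 = ((-639 - 18*(-37)) + 23299) - 3329 = ((-639 + 666) + 23299) - 3329 = (27 + 23299) - 3329 = 23326 - 3329 = 19997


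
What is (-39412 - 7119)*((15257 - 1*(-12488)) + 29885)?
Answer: -2681581530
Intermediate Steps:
(-39412 - 7119)*((15257 - 1*(-12488)) + 29885) = -46531*((15257 + 12488) + 29885) = -46531*(27745 + 29885) = -46531*57630 = -2681581530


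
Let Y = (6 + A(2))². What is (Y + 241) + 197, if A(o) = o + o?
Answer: 538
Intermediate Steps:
A(o) = 2*o
Y = 100 (Y = (6 + 2*2)² = (6 + 4)² = 10² = 100)
(Y + 241) + 197 = (100 + 241) + 197 = 341 + 197 = 538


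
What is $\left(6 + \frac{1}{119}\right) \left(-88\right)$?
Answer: $- \frac{62920}{119} \approx -528.74$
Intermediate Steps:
$\left(6 + \frac{1}{119}\right) \left(-88\right) = \frac{715}{119} \left(-88\right) = - \frac{62920}{119}$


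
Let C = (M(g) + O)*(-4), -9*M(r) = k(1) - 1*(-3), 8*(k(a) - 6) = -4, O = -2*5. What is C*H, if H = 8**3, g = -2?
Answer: 201728/9 ≈ 22414.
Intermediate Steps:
O = -10
k(a) = 11/2 (k(a) = 6 + (1/8)*(-4) = 6 - 1/2 = 11/2)
M(r) = -17/18 (M(r) = -(11/2 - 1*(-3))/9 = -(11/2 + 3)/9 = -1/9*17/2 = -17/18)
H = 512
C = 394/9 (C = (-17/18 - 10)*(-4) = -197/18*(-4) = 394/9 ≈ 43.778)
C*H = (394/9)*512 = 201728/9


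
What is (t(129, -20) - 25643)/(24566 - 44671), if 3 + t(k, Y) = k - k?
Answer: 25646/20105 ≈ 1.2756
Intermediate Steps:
t(k, Y) = -3 (t(k, Y) = -3 + (k - k) = -3 + 0 = -3)
(t(129, -20) - 25643)/(24566 - 44671) = (-3 - 25643)/(24566 - 44671) = -25646/(-20105) = -25646*(-1/20105) = 25646/20105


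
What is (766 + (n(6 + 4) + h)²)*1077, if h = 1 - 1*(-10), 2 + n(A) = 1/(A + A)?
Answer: 365276397/400 ≈ 9.1319e+5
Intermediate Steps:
n(A) = -2 + 1/(2*A) (n(A) = -2 + 1/(A + A) = -2 + 1/(2*A))
h = 11 (h = 1 + 10 = 11)
(766 + (n(6 + 4) + h)²)*1077 = (766 + ((-2 + 1/(2*(6 + 4))) + 11)²)*1077 = (766 + ((-2 + (½)/10) + 11)²)*1077 = (766 + ((-2 + (½)*(⅒)) + 11)²)*1077 = (766 + ((-2 + 1/20) + 11)²)*1077 = (766 + (-39/20 + 11)²)*1077 = (766 + (181/20)²)*1077 = (766 + 32761/400)*1077 = (339161/400)*1077 = 365276397/400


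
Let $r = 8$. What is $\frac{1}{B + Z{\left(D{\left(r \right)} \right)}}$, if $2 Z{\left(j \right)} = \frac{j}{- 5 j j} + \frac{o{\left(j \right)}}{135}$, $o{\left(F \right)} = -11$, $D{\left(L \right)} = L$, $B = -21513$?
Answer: $- \frac{432}{9293639} \approx -4.6483 \cdot 10^{-5}$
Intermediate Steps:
$Z{\left(j \right)} = - \frac{11}{270} - \frac{1}{10 j}$ ($Z{\left(j \right)} = \frac{\frac{j}{- 5 j j} - \frac{11}{135}}{2} = \frac{\frac{j}{\left(-5\right) j^{2}} - \frac{11}{135}}{2} = \frac{j \left(- \frac{1}{5 j^{2}}\right) - \frac{11}{135}}{2} = \frac{- \frac{1}{5 j} - \frac{11}{135}}{2} = \frac{- \frac{11}{135} - \frac{1}{5 j}}{2} = - \frac{11}{270} - \frac{1}{10 j}$)
$\frac{1}{B + Z{\left(D{\left(r \right)} \right)}} = \frac{1}{-21513 + \frac{-27 - 88}{270 \cdot 8}} = \frac{1}{-21513 + \frac{1}{270} \cdot \frac{1}{8} \left(-27 - 88\right)} = \frac{1}{-21513 + \frac{1}{270} \cdot \frac{1}{8} \left(-115\right)} = \frac{1}{-21513 - \frac{23}{432}} = \frac{1}{- \frac{9293639}{432}} = - \frac{432}{9293639}$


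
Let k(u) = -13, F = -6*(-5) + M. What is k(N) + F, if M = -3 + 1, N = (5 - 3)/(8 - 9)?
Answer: 15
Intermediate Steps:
N = -2 (N = 2/(-1) = 2*(-1) = -2)
M = -2
F = 28 (F = -6*(-5) - 2 = 30 - 2 = 28)
k(N) + F = -13 + 28 = 15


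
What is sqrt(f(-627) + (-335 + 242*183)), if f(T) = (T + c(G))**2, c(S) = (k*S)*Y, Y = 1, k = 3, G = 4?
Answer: 4*sqrt(26386) ≈ 649.75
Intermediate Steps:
c(S) = 3*S (c(S) = (3*S)*1 = 3*S)
f(T) = (12 + T)**2 (f(T) = (T + 3*4)**2 = (T + 12)**2 = (12 + T)**2)
sqrt(f(-627) + (-335 + 242*183)) = sqrt((12 - 627)**2 + (-335 + 242*183)) = sqrt((-615)**2 + (-335 + 44286)) = sqrt(378225 + 43951) = sqrt(422176) = 4*sqrt(26386)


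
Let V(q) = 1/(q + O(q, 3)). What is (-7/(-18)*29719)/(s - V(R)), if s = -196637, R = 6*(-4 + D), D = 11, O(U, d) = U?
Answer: -2912462/49552527 ≈ -0.058775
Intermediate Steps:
R = 42 (R = 6*(-4 + 11) = 6*7 = 42)
V(q) = 1/(2*q) (V(q) = 1/(q + q) = 1/(2*q))
(-7/(-18)*29719)/(s - V(R)) = (-7/(-18)*29719)/(-196637 - 1/(2*42)) = (-7*(-1/18)*29719)/(-196637 - 1/(2*42)) = ((7/18)*29719)/(-196637 - 1*1/84) = 208033/(18*(-196637 - 1/84)) = 208033/(18*(-16517509/84)) = (208033/18)*(-84/16517509) = -2912462/49552527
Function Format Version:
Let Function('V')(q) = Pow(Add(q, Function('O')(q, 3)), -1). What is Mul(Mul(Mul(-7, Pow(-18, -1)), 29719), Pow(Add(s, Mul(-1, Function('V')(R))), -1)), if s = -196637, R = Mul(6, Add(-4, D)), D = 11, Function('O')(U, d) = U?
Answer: Rational(-2912462, 49552527) ≈ -0.058775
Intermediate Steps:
R = 42 (R = Mul(6, Add(-4, 11)) = Mul(6, 7) = 42)
Function('V')(q) = Mul(Rational(1, 2), Pow(q, -1)) (Function('V')(q) = Pow(Add(q, q), -1) = Pow(Mul(2, q), -1) = Mul(Rational(1, 2), Pow(q, -1)))
Mul(Mul(Mul(-7, Pow(-18, -1)), 29719), Pow(Add(s, Mul(-1, Function('V')(R))), -1)) = Mul(Mul(Mul(-7, Pow(-18, -1)), 29719), Pow(Add(-196637, Mul(-1, Mul(Rational(1, 2), Pow(42, -1)))), -1)) = Mul(Mul(Mul(-7, Rational(-1, 18)), 29719), Pow(Add(-196637, Mul(-1, Mul(Rational(1, 2), Rational(1, 42)))), -1)) = Mul(Mul(Rational(7, 18), 29719), Pow(Add(-196637, Mul(-1, Rational(1, 84))), -1)) = Mul(Rational(208033, 18), Pow(Add(-196637, Rational(-1, 84)), -1)) = Mul(Rational(208033, 18), Pow(Rational(-16517509, 84), -1)) = Mul(Rational(208033, 18), Rational(-84, 16517509)) = Rational(-2912462, 49552527)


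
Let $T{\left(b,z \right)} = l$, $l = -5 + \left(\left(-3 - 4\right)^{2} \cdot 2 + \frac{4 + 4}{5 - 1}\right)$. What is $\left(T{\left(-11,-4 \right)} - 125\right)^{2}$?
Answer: $900$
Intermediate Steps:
$l = 95$ ($l = -5 + \left(\left(-7\right)^{2} \cdot 2 + \frac{8}{4}\right) = -5 + \left(49 \cdot 2 + 8 \cdot \frac{1}{4}\right) = -5 + \left(98 + 2\right) = -5 + 100 = 95$)
$T{\left(b,z \right)} = 95$
$\left(T{\left(-11,-4 \right)} - 125\right)^{2} = \left(95 - 125\right)^{2} = \left(-30\right)^{2} = 900$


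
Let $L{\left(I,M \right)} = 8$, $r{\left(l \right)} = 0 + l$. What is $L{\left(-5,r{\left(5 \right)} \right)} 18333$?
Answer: $146664$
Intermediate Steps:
$r{\left(l \right)} = l$
$L{\left(-5,r{\left(5 \right)} \right)} 18333 = 8 \cdot 18333 = 146664$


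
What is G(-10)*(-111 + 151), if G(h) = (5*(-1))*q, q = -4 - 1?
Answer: 1000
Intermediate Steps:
q = -5
G(h) = 25 (G(h) = (5*(-1))*(-5) = -5*(-5) = 25)
G(-10)*(-111 + 151) = 25*(-111 + 151) = 25*40 = 1000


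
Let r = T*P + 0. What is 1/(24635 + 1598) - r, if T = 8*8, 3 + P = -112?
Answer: 193074881/26233 ≈ 7360.0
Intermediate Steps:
P = -115 (P = -3 - 112 = -115)
T = 64
r = -7360 (r = 64*(-115) + 0 = -7360 + 0 = -7360)
1/(24635 + 1598) - r = 1/(24635 + 1598) - 1*(-7360) = 1/26233 + 7360 = 193074881/26233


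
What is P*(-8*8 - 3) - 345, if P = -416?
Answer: 27527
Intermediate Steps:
P*(-8*8 - 3) - 345 = -416*(-8*8 - 3) - 345 = -416*(-64 - 3) - 345 = -416*(-67) - 345 = 27872 - 345 = 27527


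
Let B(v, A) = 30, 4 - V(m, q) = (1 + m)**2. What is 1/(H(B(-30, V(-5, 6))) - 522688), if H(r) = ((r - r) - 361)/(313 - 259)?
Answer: -54/28225513 ≈ -1.9132e-6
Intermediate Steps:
V(m, q) = 4 - (1 + m)**2
H(r) = -361/54 (H(r) = (0 - 361)/54 = -361*1/54 = -361/54)
1/(H(B(-30, V(-5, 6))) - 522688) = 1/(-361/54 - 522688) = 1/(-28225513/54) = -54/28225513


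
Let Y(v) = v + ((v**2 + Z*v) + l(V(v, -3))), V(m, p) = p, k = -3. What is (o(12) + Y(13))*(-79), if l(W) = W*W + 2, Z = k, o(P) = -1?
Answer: -12087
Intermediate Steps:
Z = -3
l(W) = 2 + W**2 (l(W) = W**2 + 2 = 2 + W**2)
Y(v) = 11 + v**2 - 2*v (Y(v) = v + ((v**2 - 3*v) + (2 + (-3)**2)) = v + ((v**2 - 3*v) + (2 + 9)) = v + ((v**2 - 3*v) + 11) = v + (11 + v**2 - 3*v) = 11 + v**2 - 2*v)
(o(12) + Y(13))*(-79) = (-1 + (11 + 13**2 - 2*13))*(-79) = (-1 + (11 + 169 - 26))*(-79) = (-1 + 154)*(-79) = 153*(-79) = -12087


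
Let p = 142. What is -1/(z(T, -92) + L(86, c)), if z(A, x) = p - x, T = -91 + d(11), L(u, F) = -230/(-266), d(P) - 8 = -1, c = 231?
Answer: -133/31237 ≈ -0.0042578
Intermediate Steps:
d(P) = 7 (d(P) = 8 - 1 = 7)
L(u, F) = 115/133 (L(u, F) = -230*(-1/266) = 115/133)
T = -84 (T = -91 + 7 = -84)
z(A, x) = 142 - x
-1/(z(T, -92) + L(86, c)) = -1/((142 - 1*(-92)) + 115/133) = -1/((142 + 92) + 115/133) = -1/(234 + 115/133) = -1/31237/133 = -1*133/31237 = -133/31237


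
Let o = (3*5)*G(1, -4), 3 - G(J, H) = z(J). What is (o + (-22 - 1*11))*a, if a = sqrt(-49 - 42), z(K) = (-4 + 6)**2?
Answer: -48*I*sqrt(91) ≈ -457.89*I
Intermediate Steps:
z(K) = 4 (z(K) = 2**2 = 4)
G(J, H) = -1 (G(J, H) = 3 - 1*4 = 3 - 4 = -1)
o = -15 (o = (3*5)*(-1) = 15*(-1) = -15)
a = I*sqrt(91) (a = sqrt(-91) = I*sqrt(91) ≈ 9.5394*I)
(o + (-22 - 1*11))*a = (-15 + (-22 - 1*11))*(I*sqrt(91)) = (-15 + (-22 - 11))*(I*sqrt(91)) = (-15 - 33)*(I*sqrt(91)) = -48*I*sqrt(91)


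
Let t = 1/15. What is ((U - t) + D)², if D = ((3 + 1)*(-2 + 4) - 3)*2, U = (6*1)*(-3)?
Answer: 14641/225 ≈ 65.071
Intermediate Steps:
U = -18 (U = 6*(-3) = -18)
D = 10 (D = (4*2 - 3)*2 = (8 - 3)*2 = 5*2 = 10)
t = 1/15 ≈ 0.066667
((U - t) + D)² = ((-18 - 1*1/15) + 10)² = ((-18 - 1/15) + 10)² = (-271/15 + 10)² = (-121/15)² = 14641/225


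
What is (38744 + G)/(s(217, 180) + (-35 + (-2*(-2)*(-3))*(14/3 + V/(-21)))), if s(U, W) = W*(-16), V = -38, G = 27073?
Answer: -153573/6983 ≈ -21.992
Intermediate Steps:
s(U, W) = -16*W
(38744 + G)/(s(217, 180) + (-35 + (-2*(-2)*(-3))*(14/3 + V/(-21)))) = (38744 + 27073)/(-16*180 + (-35 + (-2*(-2)*(-3))*(14/3 - 38/(-21)))) = 65817/(-2880 + (-35 + (4*(-3))*(14*(⅓) - 38*(-1/21)))) = 65817/(-2880 + (-35 - 12*(14/3 + 38/21))) = 65817/(-2880 + (-35 - 12*136/21)) = 65817/(-2880 + (-35 - 544/7)) = 65817/(-2880 - 789/7) = 65817/(-20949/7) = 65817*(-7/20949) = -153573/6983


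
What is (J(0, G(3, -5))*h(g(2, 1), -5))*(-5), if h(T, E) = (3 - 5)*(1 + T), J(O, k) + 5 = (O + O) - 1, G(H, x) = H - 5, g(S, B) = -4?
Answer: 180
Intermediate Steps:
G(H, x) = -5 + H
J(O, k) = -6 + 2*O (J(O, k) = -5 + ((O + O) - 1) = -5 + (2*O - 1) = -5 + (-1 + 2*O) = -6 + 2*O)
h(T, E) = -2 - 2*T (h(T, E) = -2*(1 + T) = -2 - 2*T)
(J(0, G(3, -5))*h(g(2, 1), -5))*(-5) = ((-6 + 2*0)*(-2 - 2*(-4)))*(-5) = ((-6 + 0)*(-2 + 8))*(-5) = -6*6*(-5) = -36*(-5) = 180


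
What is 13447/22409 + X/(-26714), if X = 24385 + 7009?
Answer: -172142494/299317013 ≈ -0.57512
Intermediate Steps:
X = 31394
13447/22409 + X/(-26714) = 13447/22409 + 31394/(-26714) = 13447*(1/22409) + 31394*(-1/26714) = 13447/22409 - 15697/13357 = -172142494/299317013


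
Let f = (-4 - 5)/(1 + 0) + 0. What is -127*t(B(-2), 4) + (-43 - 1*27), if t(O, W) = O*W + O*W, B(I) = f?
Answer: 9074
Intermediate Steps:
f = -9 (f = -9/1 + 0 = -9*1 + 0 = -9 + 0 = -9)
B(I) = -9
t(O, W) = 2*O*W
-127*t(B(-2), 4) + (-43 - 1*27) = -254*(-9)*4 + (-43 - 1*27) = -127*(-72) + (-43 - 27) = 9144 - 70 = 9074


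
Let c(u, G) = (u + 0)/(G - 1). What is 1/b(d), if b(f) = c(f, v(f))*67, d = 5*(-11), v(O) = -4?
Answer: 1/737 ≈ 0.0013569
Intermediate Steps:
d = -55
c(u, G) = u/(-1 + G)
b(f) = -67*f/5 (b(f) = (f/(-1 - 4))*67 = (f/(-5))*67 = (f*(-⅕))*67 = -f/5*67 = -67*f/5)
1/b(d) = 1/(-67/5*(-55)) = 1/737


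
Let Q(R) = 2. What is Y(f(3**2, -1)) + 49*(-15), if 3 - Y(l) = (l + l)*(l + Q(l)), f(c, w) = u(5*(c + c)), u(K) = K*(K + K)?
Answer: -524945532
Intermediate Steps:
u(K) = 2*K**2 (u(K) = K*(2*K) = 2*K**2)
f(c, w) = 200*c**2 (f(c, w) = 2*(5*(c + c))**2 = 2*(5*(2*c))**2 = 2*(10*c)**2 = 2*(100*c**2) = 200*c**2)
Y(l) = 3 - 2*l*(2 + l) (Y(l) = 3 - (l + l)*(l + 2) = 3 - 2*l*(2 + l))
Y(f(3**2, -1)) + 49*(-15) = (3 - 800*(3**2)**2 - 2*(200*(3**2)**2)**2) + 49*(-15) = (3 - 800*9**2 - 2*(200*9**2)**2) - 735 = (3 - 800*81 - 2*(200*81)**2) - 735 = (3 - 4*16200 - 2*16200**2) - 735 = (3 - 64800 - 2*262440000) - 735 = (3 - 64800 - 524880000) - 735 = -524944797 - 735 = -524945532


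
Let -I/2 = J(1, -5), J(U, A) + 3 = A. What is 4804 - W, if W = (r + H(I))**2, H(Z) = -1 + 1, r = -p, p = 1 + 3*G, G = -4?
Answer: 4683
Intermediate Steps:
p = -11 (p = 1 + 3*(-4) = 1 - 12 = -11)
J(U, A) = -3 + A
I = 16 (I = -2*(-3 - 5) = -2*(-8) = 16)
r = 11 (r = -1*(-11) = 11)
H(Z) = 0
W = 121 (W = (11 + 0)**2 = 11**2 = 121)
4804 - W = 4804 - 1*121 = 4804 - 121 = 4683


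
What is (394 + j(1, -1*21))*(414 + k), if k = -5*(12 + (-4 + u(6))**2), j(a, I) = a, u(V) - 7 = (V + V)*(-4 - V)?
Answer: -26895945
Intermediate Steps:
u(V) = 7 + 2*V*(-4 - V) (u(V) = 7 + (V + V)*(-4 - V) = 7 + (2*V)*(-4 - V) = 7 + 2*V*(-4 - V))
k = -68505 (k = -5*(12 + (-4 + (7 - 8*6 - 2*6**2))**2) = -5*(12 + (-4 + (7 - 48 - 2*36))**2) = -5*(12 + (-4 + (7 - 48 - 72))**2) = -5*(12 + (-4 - 113)**2) = -5*(12 + (-117)**2) = -5*(12 + 13689) = -5*13701 = -68505)
(394 + j(1, -1*21))*(414 + k) = (394 + 1)*(414 - 68505) = 395*(-68091) = -26895945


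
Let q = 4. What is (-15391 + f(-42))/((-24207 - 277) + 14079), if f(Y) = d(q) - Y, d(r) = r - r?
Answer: 15349/10405 ≈ 1.4752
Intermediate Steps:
d(r) = 0
f(Y) = -Y (f(Y) = 0 - Y = -Y)
(-15391 + f(-42))/((-24207 - 277) + 14079) = (-15391 - 1*(-42))/((-24207 - 277) + 14079) = (-15391 + 42)/(-24484 + 14079) = -15349/(-10405) = -15349*(-1/10405) = 15349/10405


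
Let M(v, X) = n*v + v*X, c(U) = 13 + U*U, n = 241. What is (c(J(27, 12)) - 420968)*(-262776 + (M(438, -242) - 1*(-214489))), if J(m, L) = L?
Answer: 20504015975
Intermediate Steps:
c(U) = 13 + U**2
M(v, X) = 241*v + X*v (M(v, X) = 241*v + v*X = 241*v + X*v)
(c(J(27, 12)) - 420968)*(-262776 + (M(438, -242) - 1*(-214489))) = ((13 + 12**2) - 420968)*(-262776 + (438*(241 - 242) - 1*(-214489))) = ((13 + 144) - 420968)*(-262776 + (438*(-1) + 214489)) = (157 - 420968)*(-262776 + (-438 + 214489)) = -420811*(-262776 + 214051) = -420811*(-48725) = 20504015975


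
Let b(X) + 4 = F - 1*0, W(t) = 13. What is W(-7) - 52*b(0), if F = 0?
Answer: 221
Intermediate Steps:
b(X) = -4 (b(X) = -4 + (0 - 1*0) = -4 + (0 + 0) = -4 + 0 = -4)
W(-7) - 52*b(0) = 13 - 52*(-4) = 13 + 208 = 221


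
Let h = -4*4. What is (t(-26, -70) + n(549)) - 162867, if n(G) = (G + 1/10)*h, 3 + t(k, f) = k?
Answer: -858408/5 ≈ -1.7168e+5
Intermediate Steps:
t(k, f) = -3 + k
h = -16
n(G) = -8/5 - 16*G (n(G) = (G + 1/10)*(-16) = (1/10 + G)*(-16) = -8/5 - 16*G)
(t(-26, -70) + n(549)) - 162867 = ((-3 - 26) + (-8/5 - 16*549)) - 162867 = (-29 + (-8/5 - 8784)) - 162867 = (-29 - 43928/5) - 162867 = -44073/5 - 162867 = -858408/5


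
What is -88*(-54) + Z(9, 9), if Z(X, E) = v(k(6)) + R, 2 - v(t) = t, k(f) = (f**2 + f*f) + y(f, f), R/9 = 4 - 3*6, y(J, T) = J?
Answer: 4550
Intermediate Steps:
R = -126 (R = 9*(4 - 3*6) = 9*(4 - 18) = 9*(-14) = -126)
k(f) = f + 2*f**2 (k(f) = (f**2 + f*f) + f = (f**2 + f**2) + f = 2*f**2 + f = f + 2*f**2)
v(t) = 2 - t
Z(X, E) = -202 (Z(X, E) = (2 - 6*(1 + 2*6)) - 126 = (2 - 6*(1 + 12)) - 126 = (2 - 6*13) - 126 = (2 - 1*78) - 126 = (2 - 78) - 126 = -76 - 126 = -202)
-88*(-54) + Z(9, 9) = -88*(-54) - 202 = 4752 - 202 = 4550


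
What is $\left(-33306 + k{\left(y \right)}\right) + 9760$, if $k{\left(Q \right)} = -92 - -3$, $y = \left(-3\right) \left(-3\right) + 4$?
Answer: $-23635$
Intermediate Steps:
$y = 13$ ($y = 9 + 4 = 13$)
$k{\left(Q \right)} = -89$ ($k{\left(Q \right)} = -92 + 3 = -89$)
$\left(-33306 + k{\left(y \right)}\right) + 9760 = \left(-33306 - 89\right) + 9760 = -33395 + 9760 = -23635$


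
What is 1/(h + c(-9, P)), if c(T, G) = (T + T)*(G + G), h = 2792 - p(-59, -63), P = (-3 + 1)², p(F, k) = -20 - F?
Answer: 1/2609 ≈ 0.00038329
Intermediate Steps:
P = 4 (P = (-2)² = 4)
h = 2753 (h = 2792 - (-20 - 1*(-59)) = 2792 - (-20 + 59) = 2792 - 1*39 = 2792 - 39 = 2753)
c(T, G) = 4*G*T (c(T, G) = (2*T)*(2*G) = 4*G*T)
1/(h + c(-9, P)) = 1/(2753 + 4*4*(-9)) = 1/(2753 - 144) = 1/2609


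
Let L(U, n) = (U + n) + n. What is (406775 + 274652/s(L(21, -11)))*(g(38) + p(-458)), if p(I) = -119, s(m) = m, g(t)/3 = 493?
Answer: 179687280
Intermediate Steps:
L(U, n) = U + 2*n
g(t) = 1479 (g(t) = 3*493 = 1479)
(406775 + 274652/s(L(21, -11)))*(g(38) + p(-458)) = (406775 + 274652/(21 + 2*(-11)))*(1479 - 119) = (406775 + 274652/(21 - 22))*1360 = (406775 + 274652/(-1))*1360 = (406775 + 274652*(-1))*1360 = (406775 - 274652)*1360 = 132123*1360 = 179687280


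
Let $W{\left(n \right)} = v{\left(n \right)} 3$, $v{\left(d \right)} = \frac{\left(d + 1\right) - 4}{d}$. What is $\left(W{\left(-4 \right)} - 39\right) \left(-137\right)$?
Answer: $\frac{18495}{4} \approx 4623.8$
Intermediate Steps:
$v{\left(d \right)} = \frac{-3 + d}{d}$ ($v{\left(d \right)} = \frac{\left(1 + d\right) - 4}{d} = \frac{-3 + d}{d}$)
$W{\left(n \right)} = \frac{3 \left(-3 + n\right)}{n}$ ($W{\left(n \right)} = \frac{-3 + n}{n} 3 = \frac{3 \left(-3 + n\right)}{n}$)
$\left(W{\left(-4 \right)} - 39\right) \left(-137\right) = \left(\left(3 - \frac{9}{-4}\right) - 39\right) \left(-137\right) = \left(\left(3 - - \frac{9}{4}\right) - 39\right) \left(-137\right) = \left(\left(3 + \frac{9}{4}\right) - 39\right) \left(-137\right) = \left(\frac{21}{4} - 39\right) \left(-137\right) = \left(- \frac{135}{4}\right) \left(-137\right) = \frac{18495}{4}$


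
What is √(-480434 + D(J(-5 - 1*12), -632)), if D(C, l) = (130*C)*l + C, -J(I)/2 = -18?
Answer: I*√3438158 ≈ 1854.2*I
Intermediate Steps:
J(I) = 36 (J(I) = -2*(-18) = 36)
D(C, l) = C + 130*C*l (D(C, l) = 130*C*l + C = C + 130*C*l)
√(-480434 + D(J(-5 - 1*12), -632)) = √(-480434 + 36*(1 + 130*(-632))) = √(-480434 + 36*(1 - 82160)) = √(-480434 + 36*(-82159)) = √(-480434 - 2957724) = √(-3438158) = I*√3438158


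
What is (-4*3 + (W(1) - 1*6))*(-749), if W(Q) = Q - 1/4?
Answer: 51681/4 ≈ 12920.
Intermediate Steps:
W(Q) = -¼ + Q (W(Q) = Q - 1*¼ = Q - ¼ = -¼ + Q)
(-4*3 + (W(1) - 1*6))*(-749) = (-4*3 + ((-¼ + 1) - 1*6))*(-749) = (-12 + (¾ - 6))*(-749) = (-12 - 21/4)*(-749) = -69/4*(-749) = 51681/4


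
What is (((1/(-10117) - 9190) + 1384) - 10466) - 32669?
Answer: -515370098/10117 ≈ -50941.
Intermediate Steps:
(((1/(-10117) - 9190) + 1384) - 10466) - 32669 = (((-1/10117 - 9190) + 1384) - 10466) - 32669 = ((-92975231/10117 + 1384) - 10466) - 32669 = (-78973303/10117 - 10466) - 32669 = -184857825/10117 - 32669 = -515370098/10117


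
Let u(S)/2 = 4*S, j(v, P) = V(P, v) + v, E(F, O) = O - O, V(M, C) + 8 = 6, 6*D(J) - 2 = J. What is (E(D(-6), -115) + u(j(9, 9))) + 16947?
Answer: 17003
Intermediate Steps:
D(J) = 1/3 + J/6
V(M, C) = -2 (V(M, C) = -8 + 6 = -2)
E(F, O) = 0
j(v, P) = -2 + v
u(S) = 8*S (u(S) = 2*(4*S) = 8*S)
(E(D(-6), -115) + u(j(9, 9))) + 16947 = (0 + 8*(-2 + 9)) + 16947 = (0 + 8*7) + 16947 = (0 + 56) + 16947 = 56 + 16947 = 17003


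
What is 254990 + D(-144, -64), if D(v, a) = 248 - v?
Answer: 255382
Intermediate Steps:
254990 + D(-144, -64) = 254990 + (248 - 1*(-144)) = 254990 + (248 + 144) = 254990 + 392 = 255382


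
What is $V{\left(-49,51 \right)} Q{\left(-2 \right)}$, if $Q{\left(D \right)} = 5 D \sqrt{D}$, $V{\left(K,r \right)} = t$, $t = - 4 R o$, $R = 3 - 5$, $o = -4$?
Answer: $320 i \sqrt{2} \approx 452.55 i$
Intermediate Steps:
$R = -2$ ($R = 3 - 5 = -2$)
$t = -32$ ($t = \left(-4\right) \left(-2\right) \left(-4\right) = 8 \left(-4\right) = -32$)
$V{\left(K,r \right)} = -32$
$Q{\left(D \right)} = 5 D^{\frac{3}{2}}$
$V{\left(-49,51 \right)} Q{\left(-2 \right)} = - 32 \cdot 5 \left(-2\right)^{\frac{3}{2}} = - 32 \cdot 5 \left(- 2 i \sqrt{2}\right) = - 32 \left(- 10 i \sqrt{2}\right) = 320 i \sqrt{2}$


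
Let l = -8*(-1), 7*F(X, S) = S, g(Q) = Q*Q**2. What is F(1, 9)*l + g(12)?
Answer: 12168/7 ≈ 1738.3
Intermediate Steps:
g(Q) = Q**3
F(X, S) = S/7
l = 8
F(1, 9)*l + g(12) = ((1/7)*9)*8 + 12**3 = (9/7)*8 + 1728 = 72/7 + 1728 = 12168/7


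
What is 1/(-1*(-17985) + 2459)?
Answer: 1/20444 ≈ 4.8914e-5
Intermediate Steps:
1/(-1*(-17985) + 2459) = 1/(17985 + 2459) = 1/20444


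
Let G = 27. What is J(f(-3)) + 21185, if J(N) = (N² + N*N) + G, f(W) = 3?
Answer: 21230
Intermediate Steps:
J(N) = 27 + 2*N² (J(N) = (N² + N*N) + 27 = (N² + N²) + 27 = 2*N² + 27 = 27 + 2*N²)
J(f(-3)) + 21185 = (27 + 2*3²) + 21185 = (27 + 2*9) + 21185 = (27 + 18) + 21185 = 45 + 21185 = 21230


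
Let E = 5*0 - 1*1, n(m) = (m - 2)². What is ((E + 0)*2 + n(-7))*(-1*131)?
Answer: -10349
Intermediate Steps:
n(m) = (-2 + m)²
E = -1 (E = 0 - 1 = -1)
((E + 0)*2 + n(-7))*(-1*131) = ((-1 + 0)*2 + (-2 - 7)²)*(-1*131) = (-1*2 + (-9)²)*(-131) = (-2 + 81)*(-131) = 79*(-131) = -10349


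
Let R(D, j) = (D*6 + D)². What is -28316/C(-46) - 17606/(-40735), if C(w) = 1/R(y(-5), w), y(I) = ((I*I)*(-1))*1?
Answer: -35324475444894/40735 ≈ -8.6718e+8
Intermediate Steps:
y(I) = -I² (y(I) = (I²*(-1))*1 = -I²*1 = -I²)
R(D, j) = 49*D² (R(D, j) = (6*D + D)² = (7*D)² = 49*D²)
C(w) = 1/30625 (C(w) = 1/(49*(-1*(-5)²)²) = 1/(49*(-1*25)²) = 1/(49*(-25)²) = 1/(49*625) = 1/30625)
-28316/C(-46) - 17606/(-40735) = -28316/1/30625 - 17606/(-40735) = -28316*30625 - 17606*(-1/40735) = -867177500 + 17606/40735 = -35324475444894/40735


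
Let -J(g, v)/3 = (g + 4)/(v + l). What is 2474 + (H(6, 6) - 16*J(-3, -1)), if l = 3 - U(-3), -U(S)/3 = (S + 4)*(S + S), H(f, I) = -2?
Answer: 2469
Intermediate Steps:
U(S) = -6*S*(4 + S) (U(S) = -3*(S + 4)*(S + S) = -3*(4 + S)*2*S = -6*S*(4 + S))
l = -15 (l = 3 - (-6)*(-3)*(4 - 3) = 3 - (-6)*(-3) = 3 - 1*18 = 3 - 18 = -15)
J(g, v) = -3*(4 + g)/(-15 + v) (J(g, v) = -3*(g + 4)/(v - 15) = -3*(4 + g)/(-15 + v))
2474 + (H(6, 6) - 16*J(-3, -1)) = 2474 + (-2 - 48*(-4 - 1*(-3))/(-15 - 1)) = 2474 + (-2 - 48*(-4 + 3)/(-16)) = 2474 + (-2 - 48*(-1)*(-1)/16) = 2474 + (-2 - 16*3/16) = 2474 + (-2 - 3) = 2474 - 5 = 2469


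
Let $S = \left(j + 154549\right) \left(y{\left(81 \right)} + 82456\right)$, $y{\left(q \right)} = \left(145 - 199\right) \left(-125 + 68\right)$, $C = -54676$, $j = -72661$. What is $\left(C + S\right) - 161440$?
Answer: $7003992076$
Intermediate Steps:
$y{\left(q \right)} = 3078$ ($y{\left(q \right)} = \left(-54\right) \left(-57\right) = 3078$)
$S = 7004208192$ ($S = \left(-72661 + 154549\right) \left(3078 + 82456\right) = 81888 \cdot 85534 = 7004208192$)
$\left(C + S\right) - 161440 = \left(-54676 + 7004208192\right) - 161440 = 7004153516 - 161440 = 7003992076$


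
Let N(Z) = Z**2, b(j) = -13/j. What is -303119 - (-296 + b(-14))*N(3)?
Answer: -4206487/14 ≈ -3.0046e+5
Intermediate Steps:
-303119 - (-296 + b(-14))*N(3) = -303119 - (-296 - 13/(-14))*3**2 = -303119 - (-296 - 13*(-1/14))*9 = -303119 - (-296 + 13/14)*9 = -303119 - (-4131)*9/14 = -303119 - 1*(-37179/14) = -303119 + 37179/14 = -4206487/14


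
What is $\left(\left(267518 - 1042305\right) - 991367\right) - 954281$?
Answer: $-2720435$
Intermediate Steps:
$\left(\left(267518 - 1042305\right) - 991367\right) - 954281 = \left(-774787 - 991367\right) - 954281 = -1766154 - 954281 = -2720435$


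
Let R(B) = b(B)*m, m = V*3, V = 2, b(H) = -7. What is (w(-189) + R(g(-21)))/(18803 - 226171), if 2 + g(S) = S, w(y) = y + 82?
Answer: 149/207368 ≈ 0.00071853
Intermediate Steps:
m = 6 (m = 2*3 = 6)
w(y) = 82 + y
g(S) = -2 + S
R(B) = -42 (R(B) = -7*6 = -42)
(w(-189) + R(g(-21)))/(18803 - 226171) = ((82 - 189) - 42)/(18803 - 226171) = (-107 - 42)/(-207368) = -149*(-1/207368) = 149/207368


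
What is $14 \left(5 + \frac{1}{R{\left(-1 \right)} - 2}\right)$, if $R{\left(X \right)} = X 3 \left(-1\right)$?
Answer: $84$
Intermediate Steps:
$R{\left(X \right)} = - 3 X$ ($R{\left(X \right)} = 3 X \left(-1\right) = - 3 X$)
$14 \left(5 + \frac{1}{R{\left(-1 \right)} - 2}\right) = 14 \left(5 + \frac{1}{\left(-3\right) \left(-1\right) - 2}\right) = 14 \left(5 + \frac{1}{3 - 2}\right) = 14 \left(5 + 1^{-1}\right) = 14 \left(5 + 1\right) = 14 \cdot 6 = 84$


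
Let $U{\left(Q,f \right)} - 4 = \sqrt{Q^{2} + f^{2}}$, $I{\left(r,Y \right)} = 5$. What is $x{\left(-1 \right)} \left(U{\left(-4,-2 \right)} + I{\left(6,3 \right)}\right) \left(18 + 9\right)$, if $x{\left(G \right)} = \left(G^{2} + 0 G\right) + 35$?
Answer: $8748 + 1944 \sqrt{5} \approx 13095.0$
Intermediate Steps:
$x{\left(G \right)} = 35 + G^{2}$ ($x{\left(G \right)} = \left(G^{2} + 0\right) + 35 = G^{2} + 35 = 35 + G^{2}$)
$U{\left(Q,f \right)} = 4 + \sqrt{Q^{2} + f^{2}}$
$x{\left(-1 \right)} \left(U{\left(-4,-2 \right)} + I{\left(6,3 \right)}\right) \left(18 + 9\right) = \left(35 + \left(-1\right)^{2}\right) \left(\left(4 + \sqrt{\left(-4\right)^{2} + \left(-2\right)^{2}}\right) + 5\right) \left(18 + 9\right) = \left(35 + 1\right) \left(\left(4 + \sqrt{16 + 4}\right) + 5\right) 27 = 36 \left(\left(4 + \sqrt{20}\right) + 5\right) 27 = 36 \left(\left(4 + 2 \sqrt{5}\right) + 5\right) 27 = 36 \left(9 + 2 \sqrt{5}\right) 27 = 36 \left(243 + 54 \sqrt{5}\right) = 8748 + 1944 \sqrt{5}$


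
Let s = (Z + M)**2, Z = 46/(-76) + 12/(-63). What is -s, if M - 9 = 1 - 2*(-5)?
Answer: -234855625/636804 ≈ -368.80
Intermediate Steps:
M = 20 (M = 9 + (1 - 2*(-5)) = 9 + (1 + 10) = 9 + 11 = 20)
Z = -635/798 (Z = 46*(-1/76) + 12*(-1/63) = -23/38 - 4/21 = -635/798 ≈ -0.79574)
s = 234855625/636804 (s = (-635/798 + 20)**2 = (15325/798)**2 = 234855625/636804 ≈ 368.80)
-s = -1*234855625/636804 = -234855625/636804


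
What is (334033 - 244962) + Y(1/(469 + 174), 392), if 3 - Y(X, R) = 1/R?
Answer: 34917007/392 ≈ 89074.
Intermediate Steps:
Y(X, R) = 3 - 1/R
(334033 - 244962) + Y(1/(469 + 174), 392) = (334033 - 244962) + (3 - 1/392) = 89071 + (3 - 1*1/392) = 89071 + (3 - 1/392) = 89071 + 1175/392 = 34917007/392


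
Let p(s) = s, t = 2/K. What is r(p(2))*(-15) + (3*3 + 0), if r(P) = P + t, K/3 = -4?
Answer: -37/2 ≈ -18.500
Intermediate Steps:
K = -12 (K = 3*(-4) = -12)
t = -⅙ (t = 2/(-12) = 2*(-1/12) = -⅙ ≈ -0.16667)
r(P) = -⅙ + P (r(P) = P - ⅙ = -⅙ + P)
r(p(2))*(-15) + (3*3 + 0) = (-⅙ + 2)*(-15) + (3*3 + 0) = (11/6)*(-15) + (9 + 0) = -55/2 + 9 = -37/2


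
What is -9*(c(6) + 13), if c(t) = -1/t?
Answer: -231/2 ≈ -115.50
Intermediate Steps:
-9*(c(6) + 13) = -9*(-1/6 + 13) = -9*(-1*⅙ + 13) = -9*(-⅙ + 13) = -9*77/6 = -231/2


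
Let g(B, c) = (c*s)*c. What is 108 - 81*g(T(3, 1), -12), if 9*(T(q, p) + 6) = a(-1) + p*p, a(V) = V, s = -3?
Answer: 35100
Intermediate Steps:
T(q, p) = -55/9 + p**2/9 (T(q, p) = -6 + (-1 + p*p)/9 = -6 + (-1 + p**2)/9 = -6 + (-1/9 + p**2/9) = -55/9 + p**2/9)
g(B, c) = -3*c**2 (g(B, c) = (c*(-3))*c = (-3*c)*c = -3*c**2)
108 - 81*g(T(3, 1), -12) = 108 - (-243)*(-12)**2 = 108 - (-243)*144 = 108 - 81*(-432) = 108 + 34992 = 35100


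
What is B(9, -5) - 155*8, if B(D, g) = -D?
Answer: -1249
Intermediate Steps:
B(9, -5) - 155*8 = -1*9 - 155*8 = -9 - 1240 = -1249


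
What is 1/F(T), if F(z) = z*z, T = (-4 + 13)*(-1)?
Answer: 1/81 ≈ 0.012346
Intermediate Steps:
T = -9 (T = 9*(-1) = -9)
F(z) = z²
1/F(T) = 1/((-9)²) = 1/81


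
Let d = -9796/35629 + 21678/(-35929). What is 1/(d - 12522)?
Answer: -16203979/202920457012 ≈ -7.9854e-5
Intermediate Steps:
d = -14231974/16203979 (d = -9796*1/35629 + 21678*(-1/35929) = -124/451 - 21678/35929 = -14231974/16203979 ≈ -0.87830)
1/(d - 12522) = 1/(-14231974/16203979 - 12522) = 1/(-202920457012/16203979) = -16203979/202920457012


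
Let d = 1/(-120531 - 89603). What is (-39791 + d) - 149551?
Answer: -39787191829/210134 ≈ -1.8934e+5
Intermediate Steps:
d = -1/210134 (d = 1/(-210134) = -1/210134 ≈ -4.7589e-6)
(-39791 + d) - 149551 = (-39791 - 1/210134) - 149551 = -8361441995/210134 - 149551 = -39787191829/210134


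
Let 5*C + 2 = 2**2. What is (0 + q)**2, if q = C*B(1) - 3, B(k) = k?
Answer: 169/25 ≈ 6.7600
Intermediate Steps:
C = 2/5 (C = -2/5 + (1/5)*2**2 = -2/5 + (1/5)*4 = -2/5 + 4/5 = 2/5 ≈ 0.40000)
q = -13/5 (q = (2/5)*1 - 3 = 2/5 - 3 = -13/5 ≈ -2.6000)
(0 + q)**2 = (0 - 13/5)**2 = (-13/5)**2 = 169/25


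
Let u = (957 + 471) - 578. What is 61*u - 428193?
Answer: -376343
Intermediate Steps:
u = 850 (u = 1428 - 578 = 850)
61*u - 428193 = 61*850 - 428193 = 51850 - 428193 = -376343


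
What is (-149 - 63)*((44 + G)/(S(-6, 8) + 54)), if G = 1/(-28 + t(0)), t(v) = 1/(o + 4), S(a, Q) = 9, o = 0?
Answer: -1034560/6993 ≈ -147.94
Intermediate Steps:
t(v) = ¼ (t(v) = 1/(0 + 4) = 1/4 = ¼)
G = -4/111 (G = 1/(-28 + ¼) = 1/(-111/4) = -4/111 ≈ -0.036036)
(-149 - 63)*((44 + G)/(S(-6, 8) + 54)) = (-149 - 63)*((44 - 4/111)/(9 + 54)) = -1034560/(111*63) = -212*4880/6993 = -1034560/6993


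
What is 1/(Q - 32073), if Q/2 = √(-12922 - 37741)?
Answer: -32073/1028879981 - 2*I*√50663/1028879981 ≈ -3.1173e-5 - 4.3753e-7*I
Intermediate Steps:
Q = 2*I*√50663 (Q = 2*√(-12922 - 37741) = 2*√(-50663) = 2*(I*√50663) = 2*I*√50663 ≈ 450.17*I)
1/(Q - 32073) = 1/(2*I*√50663 - 32073) = 1/(-32073 + 2*I*√50663)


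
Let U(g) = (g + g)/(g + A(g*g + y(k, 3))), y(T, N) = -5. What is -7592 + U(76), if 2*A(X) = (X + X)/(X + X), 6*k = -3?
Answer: -1161272/153 ≈ -7590.0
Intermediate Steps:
k = -½ (k = (⅙)*(-3) = -½ ≈ -0.50000)
A(X) = ½ (A(X) = ((X + X)/(X + X))/2 = ((2*X)/((2*X)))/2 = ((2*X)*(1/(2*X)))/2 = (½)*1 = ½)
U(g) = 2*g/(½ + g) (U(g) = (g + g)/(g + ½) = (2*g)/(½ + g) = 2*g/(½ + g))
-7592 + U(76) = -7592 + 4*76/(1 + 2*76) = -7592 + 4*76/(1 + 152) = -7592 + 4*76/153 = -7592 + 4*76*(1/153) = -7592 + 304/153 = -1161272/153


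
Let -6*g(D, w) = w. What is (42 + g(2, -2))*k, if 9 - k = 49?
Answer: -5080/3 ≈ -1693.3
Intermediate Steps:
k = -40 (k = 9 - 1*49 = 9 - 49 = -40)
g(D, w) = -w/6
(42 + g(2, -2))*k = (42 - ⅙*(-2))*(-40) = (42 + ⅓)*(-40) = (127/3)*(-40) = -5080/3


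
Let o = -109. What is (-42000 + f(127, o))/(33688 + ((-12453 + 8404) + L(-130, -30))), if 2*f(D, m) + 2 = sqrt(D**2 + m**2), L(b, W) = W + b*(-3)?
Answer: -42001/29999 + sqrt(28010)/59998 ≈ -1.3973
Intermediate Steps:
L(b, W) = W - 3*b
f(D, m) = -1 + sqrt(D**2 + m**2)/2
(-42000 + f(127, o))/(33688 + ((-12453 + 8404) + L(-130, -30))) = (-42000 + (-1 + sqrt(127**2 + (-109)**2)/2))/(33688 + ((-12453 + 8404) + (-30 - 3*(-130)))) = (-42000 + (-1 + sqrt(16129 + 11881)/2))/(33688 + (-4049 + (-30 + 390))) = (-42000 + (-1 + sqrt(28010)/2))/(33688 + (-4049 + 360)) = (-42001 + sqrt(28010)/2)/(33688 - 3689) = (-42001 + sqrt(28010)/2)/29999 = (-42001 + sqrt(28010)/2)*(1/29999) = -42001/29999 + sqrt(28010)/59998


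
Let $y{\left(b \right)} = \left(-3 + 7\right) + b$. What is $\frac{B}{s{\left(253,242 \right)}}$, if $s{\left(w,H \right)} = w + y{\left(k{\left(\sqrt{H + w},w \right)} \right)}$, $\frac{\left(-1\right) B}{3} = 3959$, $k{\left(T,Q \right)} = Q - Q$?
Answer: $- \frac{11877}{257} \approx -46.214$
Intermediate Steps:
$k{\left(T,Q \right)} = 0$
$B = -11877$ ($B = \left(-3\right) 3959 = -11877$)
$y{\left(b \right)} = 4 + b$
$s{\left(w,H \right)} = 4 + w$ ($s{\left(w,H \right)} = w + \left(4 + 0\right) = w + 4 = 4 + w$)
$\frac{B}{s{\left(253,242 \right)}} = - \frac{11877}{4 + 253} = - \frac{11877}{257}$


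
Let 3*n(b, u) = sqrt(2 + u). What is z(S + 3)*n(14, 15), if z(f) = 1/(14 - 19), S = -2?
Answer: -sqrt(17)/15 ≈ -0.27487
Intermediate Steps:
n(b, u) = sqrt(2 + u)/3
z(f) = -1/5 (z(f) = 1/(-5) = -1/5)
z(S + 3)*n(14, 15) = -sqrt(2 + 15)/15 = -sqrt(17)/15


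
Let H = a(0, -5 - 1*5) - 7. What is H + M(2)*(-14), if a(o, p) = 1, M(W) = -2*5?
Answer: 134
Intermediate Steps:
M(W) = -10
H = -6 (H = 1 - 7 = -6)
H + M(2)*(-14) = -6 - 10*(-14) = -6 + 140 = 134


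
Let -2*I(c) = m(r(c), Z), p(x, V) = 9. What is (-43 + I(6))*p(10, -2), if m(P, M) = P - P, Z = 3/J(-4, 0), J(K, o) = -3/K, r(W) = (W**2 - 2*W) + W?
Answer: -387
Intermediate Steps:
r(W) = W**2 - W
Z = 4 (Z = 3/((-3/(-4))) = 3/((-3*(-1/4))) = 3/(3/4) = 3*(4/3) = 4)
m(P, M) = 0
I(c) = 0 (I(c) = -1/2*0 = 0)
(-43 + I(6))*p(10, -2) = (-43 + 0)*9 = -43*9 = -387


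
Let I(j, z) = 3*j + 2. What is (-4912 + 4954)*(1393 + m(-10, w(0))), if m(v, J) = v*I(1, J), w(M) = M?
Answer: 56406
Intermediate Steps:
I(j, z) = 2 + 3*j
m(v, J) = 5*v (m(v, J) = v*(2 + 3*1) = v*(2 + 3) = v*5 = 5*v)
(-4912 + 4954)*(1393 + m(-10, w(0))) = (-4912 + 4954)*(1393 + 5*(-10)) = 42*(1393 - 50) = 42*1343 = 56406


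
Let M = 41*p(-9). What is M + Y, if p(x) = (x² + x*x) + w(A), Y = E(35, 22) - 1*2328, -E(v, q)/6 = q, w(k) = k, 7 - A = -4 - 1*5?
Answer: 4838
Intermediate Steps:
A = 16 (A = 7 - (-4 - 1*5) = 7 - (-4 - 5) = 7 - 1*(-9) = 7 + 9 = 16)
E(v, q) = -6*q
Y = -2460 (Y = -6*22 - 1*2328 = -132 - 2328 = -2460)
p(x) = 16 + 2*x² (p(x) = (x² + x*x) + 16 = (x² + x²) + 16 = 2*x² + 16 = 16 + 2*x²)
M = 7298 (M = 41*(16 + 2*(-9)²) = 41*(16 + 2*81) = 41*(16 + 162) = 41*178 = 7298)
M + Y = 7298 - 2460 = 4838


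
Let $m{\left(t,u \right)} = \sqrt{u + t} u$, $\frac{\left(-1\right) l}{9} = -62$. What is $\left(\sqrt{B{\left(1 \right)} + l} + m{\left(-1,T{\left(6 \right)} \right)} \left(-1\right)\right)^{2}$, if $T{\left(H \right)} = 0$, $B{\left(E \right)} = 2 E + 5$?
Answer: $565$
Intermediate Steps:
$l = 558$ ($l = \left(-9\right) \left(-62\right) = 558$)
$B{\left(E \right)} = 5 + 2 E$
$m{\left(t,u \right)} = u \sqrt{t + u}$ ($m{\left(t,u \right)} = \sqrt{t + u} u = u \sqrt{t + u}$)
$\left(\sqrt{B{\left(1 \right)} + l} + m{\left(-1,T{\left(6 \right)} \right)} \left(-1\right)\right)^{2} = \left(\sqrt{\left(5 + 2 \cdot 1\right) + 558} + 0 \sqrt{-1 + 0} \left(-1\right)\right)^{2} = \left(\sqrt{\left(5 + 2\right) + 558} + 0 \sqrt{-1} \left(-1\right)\right)^{2} = \left(\sqrt{7 + 558} + 0 i \left(-1\right)\right)^{2} = \left(\sqrt{565} + 0 \left(-1\right)\right)^{2} = \left(\sqrt{565} + 0\right)^{2} = \left(\sqrt{565}\right)^{2} = 565$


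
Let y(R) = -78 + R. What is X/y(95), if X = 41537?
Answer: 41537/17 ≈ 2443.4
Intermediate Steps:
X/y(95) = 41537/(-78 + 95) = 41537/17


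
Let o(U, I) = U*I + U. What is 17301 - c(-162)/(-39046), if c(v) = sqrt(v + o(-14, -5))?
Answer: 17301 + I*sqrt(106)/39046 ≈ 17301.0 + 0.00026368*I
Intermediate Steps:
o(U, I) = U + I*U (o(U, I) = I*U + U = U + I*U)
c(v) = sqrt(56 + v) (c(v) = sqrt(v - 14*(1 - 5)) = sqrt(v - 14*(-4)) = sqrt(v + 56) = sqrt(56 + v))
17301 - c(-162)/(-39046) = 17301 - sqrt(56 - 162)/(-39046) = 17301 - sqrt(-106)*(-1)/39046 = 17301 - I*sqrt(106)*(-1)/39046 = 17301 - (-1)*I*sqrt(106)/39046 = 17301 + I*sqrt(106)/39046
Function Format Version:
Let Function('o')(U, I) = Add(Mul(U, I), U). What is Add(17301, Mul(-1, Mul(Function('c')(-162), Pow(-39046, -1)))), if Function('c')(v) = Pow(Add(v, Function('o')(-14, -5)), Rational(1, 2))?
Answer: Add(17301, Mul(Rational(1, 39046), I, Pow(106, Rational(1, 2)))) ≈ Add(17301., Mul(0.00026368, I))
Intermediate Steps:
Function('o')(U, I) = Add(U, Mul(I, U)) (Function('o')(U, I) = Add(Mul(I, U), U) = Add(U, Mul(I, U)))
Function('c')(v) = Pow(Add(56, v), Rational(1, 2)) (Function('c')(v) = Pow(Add(v, Mul(-14, Add(1, -5))), Rational(1, 2)) = Pow(Add(v, Mul(-14, -4)), Rational(1, 2)) = Pow(Add(v, 56), Rational(1, 2)) = Pow(Add(56, v), Rational(1, 2)))
Add(17301, Mul(-1, Mul(Function('c')(-162), Pow(-39046, -1)))) = Add(17301, Mul(-1, Mul(Pow(Add(56, -162), Rational(1, 2)), Pow(-39046, -1)))) = Add(17301, Mul(-1, Mul(Pow(-106, Rational(1, 2)), Rational(-1, 39046)))) = Add(17301, Mul(-1, Mul(Mul(I, Pow(106, Rational(1, 2))), Rational(-1, 39046)))) = Add(17301, Mul(-1, Mul(Rational(-1, 39046), I, Pow(106, Rational(1, 2))))) = Add(17301, Mul(Rational(1, 39046), I, Pow(106, Rational(1, 2))))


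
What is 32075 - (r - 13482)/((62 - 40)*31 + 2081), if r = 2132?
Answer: 88634575/2763 ≈ 32079.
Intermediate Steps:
32075 - (r - 13482)/((62 - 40)*31 + 2081) = 32075 - (2132 - 13482)/((62 - 40)*31 + 2081) = 32075 - (-11350)/(22*31 + 2081) = 32075 - (-11350)/(682 + 2081) = 32075 - (-11350)/2763 = 32075 - 1*(-11350/2763) = 32075 + 11350/2763 = 88634575/2763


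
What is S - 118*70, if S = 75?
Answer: -8185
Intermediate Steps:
S - 118*70 = 75 - 118*70 = 75 - 8260 = -8185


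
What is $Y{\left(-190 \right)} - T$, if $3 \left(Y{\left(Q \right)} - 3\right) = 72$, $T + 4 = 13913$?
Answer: $-13882$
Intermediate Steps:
$T = 13909$ ($T = -4 + 13913 = 13909$)
$Y{\left(Q \right)} = 27$ ($Y{\left(Q \right)} = 3 + \frac{1}{3} \cdot 72 = 3 + 24 = 27$)
$Y{\left(-190 \right)} - T = 27 - 13909 = -13882$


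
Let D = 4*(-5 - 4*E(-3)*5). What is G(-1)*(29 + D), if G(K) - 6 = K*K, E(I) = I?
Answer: 1743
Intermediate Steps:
G(K) = 6 + K² (G(K) = 6 + K*K = 6 + K²)
D = 220 (D = 4*(-5 - 4*(-3)*5) = 4*(-5 + 12*5) = 4*(-5 + 60) = 4*55 = 220)
G(-1)*(29 + D) = (6 + (-1)²)*(29 + 220) = (6 + 1)*249 = 7*249 = 1743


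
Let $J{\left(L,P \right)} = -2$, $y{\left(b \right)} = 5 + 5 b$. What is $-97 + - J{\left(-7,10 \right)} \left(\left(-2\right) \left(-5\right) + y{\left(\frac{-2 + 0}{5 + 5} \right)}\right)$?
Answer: $-69$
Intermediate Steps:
$-97 + - J{\left(-7,10 \right)} \left(\left(-2\right) \left(-5\right) + y{\left(\frac{-2 + 0}{5 + 5} \right)}\right) = -97 + \left(-1\right) \left(-2\right) \left(\left(-2\right) \left(-5\right) + \left(5 + 5 \frac{-2 + 0}{5 + 5}\right)\right) = -97 + 2 \left(10 + \left(5 + 5 \left(- \frac{2}{10}\right)\right)\right) = -97 + 2 \left(10 + \left(5 + 5 \left(\left(-2\right) \frac{1}{10}\right)\right)\right) = -97 + 2 \left(10 + \left(5 + 5 \left(- \frac{1}{5}\right)\right)\right) = -97 + 2 \left(10 + \left(5 - 1\right)\right) = -97 + 2 \left(10 + 4\right) = -97 + 2 \cdot 14 = -97 + 28 = -69$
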